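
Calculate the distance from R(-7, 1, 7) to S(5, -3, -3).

d = √[(x₂-x₁)² + (y₂-y₁)² + (z₂-z₁)²]
  = √[12² + (-4)² + (-10)²]
  = √[144 + 16 + 100]
  = √260
  ≈ 16.12

16.12


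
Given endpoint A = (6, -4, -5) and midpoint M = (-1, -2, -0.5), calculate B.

B = 2M - A
  = (2·(-1) - 6, 2·(-2) - (-4), 2·(-0.5) - (-5))
  = (-2 - 6, -4 + 4, -1 + 5)
  = (-8, 0, 4)

(-8, 0, 4)


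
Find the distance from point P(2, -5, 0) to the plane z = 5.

distance = |a·x₀ + b·y₀ + c·z₀ - d| / √(a² + b² + c²)
  = |0·2 + 0·(-5) + 1·0 - 5| / √(0² + 0² + 1²)
  = |0 + 0 + 0 - 5| / √(0 + 0 + 1)
  = |-5| / √1
  = 5 / 1
  ≈ 5

5


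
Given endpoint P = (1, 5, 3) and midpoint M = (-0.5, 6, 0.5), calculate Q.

Q = 2M - P
  = (2·(-0.5) - 1, 2·6 - 5, 2·0.5 - 3)
  = (-1 - 1, 12 - 5, 1 - 3)
  = (-2, 7, -2)

(-2, 7, -2)


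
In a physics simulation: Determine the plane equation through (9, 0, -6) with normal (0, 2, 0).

The plane through P with normal n = (a, b, c) satisfies n·(r - P) = 0,
i.e. ax + by + cz = a·x₀ + b·y₀ + c·z₀.
d = 0·9 + 2·0 + 0·(-6)
  = 0 + 0 + 0
  = 0
Equation: 2y = 0

2y = 0


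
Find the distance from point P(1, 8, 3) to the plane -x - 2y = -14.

distance = |a·x₀ + b·y₀ + c·z₀ - d| / √(a² + b² + c²)
  = |(-1)·1 + (-2)·8 + 0·3 - (-14)| / √((-1)² + (-2)² + 0²)
  = |-1 - 16 + 0 + 14| / √(1 + 4 + 0)
  = |-3| / √5
  = 3 / 2.236
  ≈ 1.342

1.342


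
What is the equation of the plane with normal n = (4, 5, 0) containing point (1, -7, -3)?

The plane through P with normal n = (a, b, c) satisfies n·(r - P) = 0,
i.e. ax + by + cz = a·x₀ + b·y₀ + c·z₀.
d = 4·1 + 5·(-7) + 0·(-3)
  = 4 - 35 + 0
  = -31
Equation: 4x + 5y = -31

4x + 5y = -31


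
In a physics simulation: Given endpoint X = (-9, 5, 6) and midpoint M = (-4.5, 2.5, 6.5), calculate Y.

Y = 2M - X
  = (2·(-4.5) - (-9), 2·2.5 - 5, 2·6.5 - 6)
  = (-9 + 9, 5 - 5, 13 - 6)
  = (0, 0, 7)

(0, 0, 7)


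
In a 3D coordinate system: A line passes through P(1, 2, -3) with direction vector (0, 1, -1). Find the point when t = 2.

P(t) = P + t·d
  = (1 + 0·2, 2 + 1·2, -3 + (-1)·2)
  = (1 + 0, 2 + 2, -3 - 2)
  = (1, 4, -5)

(1, 4, -5)


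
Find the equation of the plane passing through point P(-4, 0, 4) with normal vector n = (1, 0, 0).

The plane through P with normal n = (a, b, c) satisfies n·(r - P) = 0,
i.e. ax + by + cz = a·x₀ + b·y₀ + c·z₀.
d = 1·(-4) + 0·0 + 0·4
  = -4 + 0 + 0
  = -4
Equation: x = -4

x = -4


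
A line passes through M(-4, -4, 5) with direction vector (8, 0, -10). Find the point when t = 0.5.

P(t) = M + t·d
  = (-4 + 8·0.5, -4 + 0·0.5, 5 + (-10)·0.5)
  = (-4 + 4, -4 + 0, 5 - 5)
  = (0, -4, 0)

(0, -4, 0)


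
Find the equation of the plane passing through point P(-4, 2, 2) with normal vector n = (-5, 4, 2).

The plane through P with normal n = (a, b, c) satisfies n·(r - P) = 0,
i.e. ax + by + cz = a·x₀ + b·y₀ + c·z₀.
d = (-5)·(-4) + 4·2 + 2·2
  = 20 + 8 + 4
  = 32
Equation: -5x + 4y + 2z = 32

-5x + 4y + 2z = 32


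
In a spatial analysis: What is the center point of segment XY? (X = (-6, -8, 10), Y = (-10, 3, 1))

M = ((x₁+x₂)/2, (y₁+y₂)/2, (z₁+z₂)/2)
  = ((-6 - 10)/2, (-8 + 3)/2, (10 + 1)/2)
  = (-16/2, -5/2, 11/2)
  = (-8, -2.5, 5.5)

(-8, -2.5, 5.5)


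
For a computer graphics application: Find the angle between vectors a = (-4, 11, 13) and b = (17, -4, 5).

a·b = (-4)·17 + 11·(-4) + 13·5 = -68 - 44 + 65 = -47
|a| = √((-4)² + 11² + 13²) = √306 ≈ 17.49
|b| = √(17² + (-4)² + 5²) = √330 ≈ 18.17
cos θ = (a·b)/(|a||b|) = -47/(17.49·18.17) ≈ -0.1479
θ = arccos(-0.1479) ≈ 98.51°

98.51°


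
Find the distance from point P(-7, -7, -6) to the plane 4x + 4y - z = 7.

distance = |a·x₀ + b·y₀ + c·z₀ - d| / √(a² + b² + c²)
  = |4·(-7) + 4·(-7) + (-1)·(-6) - 7| / √(4² + 4² + (-1)²)
  = |-28 - 28 + 6 - 7| / √(16 + 16 + 1)
  = |-57| / √33
  = 57 / 5.745
  ≈ 9.922

9.922


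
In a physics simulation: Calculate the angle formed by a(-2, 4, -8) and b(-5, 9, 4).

a·b = (-2)·(-5) + 4·9 + (-8)·4 = 10 + 36 - 32 = 14
|a| = √((-2)² + 4² + (-8)²) = √84 ≈ 9.165
|b| = √((-5)² + 9² + 4²) = √122 ≈ 11.05
cos θ = (a·b)/(|a||b|) = 14/(9.165·11.05) ≈ 0.1383
θ = arccos(0.1383) ≈ 82.05°

82.05°


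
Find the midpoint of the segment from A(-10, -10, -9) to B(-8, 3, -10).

M = ((x₁+x₂)/2, (y₁+y₂)/2, (z₁+z₂)/2)
  = ((-10 - 8)/2, (-10 + 3)/2, (-9 - 10)/2)
  = (-18/2, -7/2, -19/2)
  = (-9, -3.5, -9.5)

(-9, -3.5, -9.5)


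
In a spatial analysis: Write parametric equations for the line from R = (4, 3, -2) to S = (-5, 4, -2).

Direction vector d = S - R = (-5 - 4, 4 - 3, -2 + 2) = (-9, 1, 0)
Parametric form r = R + t·d:
x = 4 - 9t, y = 3 + t, z = -2

x = 4 - 9t, y = 3 + t, z = -2


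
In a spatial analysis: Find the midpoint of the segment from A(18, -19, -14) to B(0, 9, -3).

M = ((x₁+x₂)/2, (y₁+y₂)/2, (z₁+z₂)/2)
  = ((18 + 0)/2, (-19 + 9)/2, (-14 - 3)/2)
  = (18/2, -10/2, -17/2)
  = (9, -5, -8.5)

(9, -5, -8.5)


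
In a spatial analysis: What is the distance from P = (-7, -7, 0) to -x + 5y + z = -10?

distance = |a·x₀ + b·y₀ + c·z₀ - d| / √(a² + b² + c²)
  = |(-1)·(-7) + 5·(-7) + 1·0 - (-10)| / √((-1)² + 5² + 1²)
  = |7 - 35 + 0 + 10| / √(1 + 25 + 1)
  = |-18| / √27
  = 18 / 5.196
  ≈ 3.464

3.464


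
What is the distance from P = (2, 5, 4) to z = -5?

distance = |a·x₀ + b·y₀ + c·z₀ - d| / √(a² + b² + c²)
  = |0·2 + 0·5 + 1·4 - (-5)| / √(0² + 0² + 1²)
  = |0 + 0 + 4 + 5| / √(0 + 0 + 1)
  = |9| / √1
  = 9 / 1
  ≈ 9

9


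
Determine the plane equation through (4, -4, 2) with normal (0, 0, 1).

The plane through P with normal n = (a, b, c) satisfies n·(r - P) = 0,
i.e. ax + by + cz = a·x₀ + b·y₀ + c·z₀.
d = 0·4 + 0·(-4) + 1·2
  = 0 + 0 + 2
  = 2
Equation: z = 2

z = 2


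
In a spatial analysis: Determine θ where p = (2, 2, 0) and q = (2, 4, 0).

p·q = 2·2 + 2·4 + 0·0 = 4 + 8 + 0 = 12
|p| = √(2² + 2² + 0²) = √8 ≈ 2.828
|q| = √(2² + 4² + 0²) = √20 ≈ 4.472
cos θ = (p·q)/(|p||q|) = 12/(2.828·4.472) ≈ 0.9487
θ = arccos(0.9487) ≈ 18.43°

18.43°


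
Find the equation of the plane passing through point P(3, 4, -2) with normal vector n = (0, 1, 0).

The plane through P with normal n = (a, b, c) satisfies n·(r - P) = 0,
i.e. ax + by + cz = a·x₀ + b·y₀ + c·z₀.
d = 0·3 + 1·4 + 0·(-2)
  = 0 + 4 + 0
  = 4
Equation: y = 4

y = 4


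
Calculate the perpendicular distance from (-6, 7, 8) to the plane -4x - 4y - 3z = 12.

distance = |a·x₀ + b·y₀ + c·z₀ - d| / √(a² + b² + c²)
  = |(-4)·(-6) + (-4)·7 + (-3)·8 - 12| / √((-4)² + (-4)² + (-3)²)
  = |24 - 28 - 24 - 12| / √(16 + 16 + 9)
  = |-40| / √41
  = 40 / 6.403
  ≈ 6.247

6.247


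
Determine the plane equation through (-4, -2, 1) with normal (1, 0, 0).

The plane through P with normal n = (a, b, c) satisfies n·(r - P) = 0,
i.e. ax + by + cz = a·x₀ + b·y₀ + c·z₀.
d = 1·(-4) + 0·(-2) + 0·1
  = -4 + 0 + 0
  = -4
Equation: x = -4

x = -4


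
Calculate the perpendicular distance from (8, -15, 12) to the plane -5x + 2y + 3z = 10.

distance = |a·x₀ + b·y₀ + c·z₀ - d| / √(a² + b² + c²)
  = |(-5)·8 + 2·(-15) + 3·12 - 10| / √((-5)² + 2² + 3²)
  = |-40 - 30 + 36 - 10| / √(25 + 4 + 9)
  = |-44| / √38
  = 44 / 6.164
  ≈ 7.138

7.138


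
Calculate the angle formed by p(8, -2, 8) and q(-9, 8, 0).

p·q = 8·(-9) + (-2)·8 + 8·0 = -72 - 16 + 0 = -88
|p| = √(8² + (-2)² + 8²) = √132 ≈ 11.49
|q| = √((-9)² + 8² + 0²) = √145 ≈ 12.04
cos θ = (p·q)/(|p||q|) = -88/(11.49·12.04) ≈ -0.6361
θ = arccos(-0.6361) ≈ 129.5°

129.5°


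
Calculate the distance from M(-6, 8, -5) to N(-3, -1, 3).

d = √[(x₂-x₁)² + (y₂-y₁)² + (z₂-z₁)²]
  = √[3² + (-9)² + 8²]
  = √[9 + 81 + 64]
  = √154
  ≈ 12.41

12.41


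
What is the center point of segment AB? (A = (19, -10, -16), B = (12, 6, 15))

M = ((x₁+x₂)/2, (y₁+y₂)/2, (z₁+z₂)/2)
  = ((19 + 12)/2, (-10 + 6)/2, (-16 + 15)/2)
  = (31/2, -4/2, -1/2)
  = (15.5, -2, -0.5)

(15.5, -2, -0.5)


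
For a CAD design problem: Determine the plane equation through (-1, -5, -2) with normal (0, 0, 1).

The plane through P with normal n = (a, b, c) satisfies n·(r - P) = 0,
i.e. ax + by + cz = a·x₀ + b·y₀ + c·z₀.
d = 0·(-1) + 0·(-5) + 1·(-2)
  = 0 + 0 - 2
  = -2
Equation: z = -2

z = -2


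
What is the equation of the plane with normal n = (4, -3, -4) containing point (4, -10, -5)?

The plane through P with normal n = (a, b, c) satisfies n·(r - P) = 0,
i.e. ax + by + cz = a·x₀ + b·y₀ + c·z₀.
d = 4·4 + (-3)·(-10) + (-4)·(-5)
  = 16 + 30 + 20
  = 66
Equation: 4x - 3y - 4z = 66

4x - 3y - 4z = 66


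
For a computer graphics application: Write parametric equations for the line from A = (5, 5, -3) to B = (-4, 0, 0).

Direction vector d = B - A = (-4 - 5, 0 - 5, 0 + 3) = (-9, -5, 3)
Parametric form r = A + t·d:
x = 5 - 9t, y = 5 - 5t, z = -3 + 3t

x = 5 - 9t, y = 5 - 5t, z = -3 + 3t


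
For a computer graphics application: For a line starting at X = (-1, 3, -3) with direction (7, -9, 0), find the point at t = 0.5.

P(t) = X + t·d
  = (-1 + 7·0.5, 3 + (-9)·0.5, -3 + 0·0.5)
  = (-1 + 3.5, 3 - 4.5, -3 + 0)
  = (2.5, -1.5, -3)

(2.5, -1.5, -3)


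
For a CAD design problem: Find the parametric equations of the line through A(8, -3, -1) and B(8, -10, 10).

Direction vector d = B - A = (8 - 8, -10 + 3, 10 + 1) = (0, -7, 11)
Parametric form r = A + t·d:
x = 8, y = -3 - 7t, z = -1 + 11t

x = 8, y = -3 - 7t, z = -1 + 11t


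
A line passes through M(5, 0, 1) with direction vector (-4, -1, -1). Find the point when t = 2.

P(t) = M + t·d
  = (5 + (-4)·2, 0 + (-1)·2, 1 + (-1)·2)
  = (5 - 8, 0 - 2, 1 - 2)
  = (-3, -2, -1)

(-3, -2, -1)


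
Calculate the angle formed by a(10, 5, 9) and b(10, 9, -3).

a·b = 10·10 + 5·9 + 9·(-3) = 100 + 45 - 27 = 118
|a| = √(10² + 5² + 9²) = √206 ≈ 14.35
|b| = √(10² + 9² + (-3)²) = √190 ≈ 13.78
cos θ = (a·b)/(|a||b|) = 118/(14.35·13.78) ≈ 0.5964
θ = arccos(0.5964) ≈ 53.38°

53.38°


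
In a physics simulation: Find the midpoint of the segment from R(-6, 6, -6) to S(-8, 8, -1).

M = ((x₁+x₂)/2, (y₁+y₂)/2, (z₁+z₂)/2)
  = ((-6 - 8)/2, (6 + 8)/2, (-6 - 1)/2)
  = (-14/2, 14/2, -7/2)
  = (-7, 7, -3.5)

(-7, 7, -3.5)


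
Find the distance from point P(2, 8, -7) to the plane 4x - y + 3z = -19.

distance = |a·x₀ + b·y₀ + c·z₀ - d| / √(a² + b² + c²)
  = |4·2 + (-1)·8 + 3·(-7) - (-19)| / √(4² + (-1)² + 3²)
  = |8 - 8 - 21 + 19| / √(16 + 1 + 9)
  = |-2| / √26
  = 2 / 5.099
  ≈ 0.3922

0.3922


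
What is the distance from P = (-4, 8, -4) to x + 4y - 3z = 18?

distance = |a·x₀ + b·y₀ + c·z₀ - d| / √(a² + b² + c²)
  = |1·(-4) + 4·8 + (-3)·(-4) - 18| / √(1² + 4² + (-3)²)
  = |-4 + 32 + 12 - 18| / √(1 + 16 + 9)
  = |22| / √26
  = 22 / 5.099
  ≈ 4.315

4.315


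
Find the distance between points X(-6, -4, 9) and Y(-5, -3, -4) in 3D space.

d = √[(x₂-x₁)² + (y₂-y₁)² + (z₂-z₁)²]
  = √[1² + 1² + (-13)²]
  = √[1 + 1 + 169]
  = √171
  ≈ 13.08

13.08


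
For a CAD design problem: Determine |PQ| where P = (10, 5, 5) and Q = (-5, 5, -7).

d = √[(x₂-x₁)² + (y₂-y₁)² + (z₂-z₁)²]
  = √[(-15)² + 0² + (-12)²]
  = √[225 + 0 + 144]
  = √369
  ≈ 19.21

19.21


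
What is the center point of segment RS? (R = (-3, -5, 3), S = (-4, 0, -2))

M = ((x₁+x₂)/2, (y₁+y₂)/2, (z₁+z₂)/2)
  = ((-3 - 4)/2, (-5 + 0)/2, (3 - 2)/2)
  = (-7/2, -5/2, 1/2)
  = (-3.5, -2.5, 0.5)

(-3.5, -2.5, 0.5)


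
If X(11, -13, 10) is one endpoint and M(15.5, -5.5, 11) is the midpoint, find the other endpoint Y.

Y = 2M - X
  = (2·15.5 - 11, 2·(-5.5) - (-13), 2·11 - 10)
  = (31 - 11, -11 + 13, 22 - 10)
  = (20, 2, 12)

(20, 2, 12)


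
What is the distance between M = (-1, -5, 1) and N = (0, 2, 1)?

d = √[(x₂-x₁)² + (y₂-y₁)² + (z₂-z₁)²]
  = √[1² + 7² + 0²]
  = √[1 + 49 + 0]
  = √50
  ≈ 7.071

7.071


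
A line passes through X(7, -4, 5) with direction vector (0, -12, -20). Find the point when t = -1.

P(t) = X + t·d
  = (7 + 0·(-1), -4 + (-12)·(-1), 5 + (-20)·(-1))
  = (7 + 0, -4 + 12, 5 + 20)
  = (7, 8, 25)

(7, 8, 25)


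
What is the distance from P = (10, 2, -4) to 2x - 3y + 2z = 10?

distance = |a·x₀ + b·y₀ + c·z₀ - d| / √(a² + b² + c²)
  = |2·10 + (-3)·2 + 2·(-4) - 10| / √(2² + (-3)² + 2²)
  = |20 - 6 - 8 - 10| / √(4 + 9 + 4)
  = |-4| / √17
  = 4 / 4.123
  ≈ 0.9701

0.9701


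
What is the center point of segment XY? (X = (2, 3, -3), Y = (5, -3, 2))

M = ((x₁+x₂)/2, (y₁+y₂)/2, (z₁+z₂)/2)
  = ((2 + 5)/2, (3 - 3)/2, (-3 + 2)/2)
  = (7/2, 0/2, -1/2)
  = (3.5, 0, -0.5)

(3.5, 0, -0.5)


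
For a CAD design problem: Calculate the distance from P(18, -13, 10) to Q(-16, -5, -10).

d = √[(x₂-x₁)² + (y₂-y₁)² + (z₂-z₁)²]
  = √[(-34)² + 8² + (-20)²]
  = √[1156 + 64 + 400]
  = √1620
  ≈ 40.25

40.25


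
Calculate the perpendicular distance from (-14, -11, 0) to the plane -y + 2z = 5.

distance = |a·x₀ + b·y₀ + c·z₀ - d| / √(a² + b² + c²)
  = |0·(-14) + (-1)·(-11) + 2·0 - 5| / √(0² + (-1)² + 2²)
  = |0 + 11 + 0 - 5| / √(0 + 1 + 4)
  = |6| / √5
  = 6 / 2.236
  ≈ 2.683

2.683


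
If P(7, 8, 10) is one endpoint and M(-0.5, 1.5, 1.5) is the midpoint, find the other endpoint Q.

Q = 2M - P
  = (2·(-0.5) - 7, 2·1.5 - 8, 2·1.5 - 10)
  = (-1 - 7, 3 - 8, 3 - 10)
  = (-8, -5, -7)

(-8, -5, -7)


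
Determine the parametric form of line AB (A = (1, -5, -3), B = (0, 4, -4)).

Direction vector d = B - A = (0 - 1, 4 + 5, -4 + 3) = (-1, 9, -1)
Parametric form r = A + t·d:
x = 1 - t, y = -5 + 9t, z = -3 - t

x = 1 - t, y = -5 + 9t, z = -3 - t


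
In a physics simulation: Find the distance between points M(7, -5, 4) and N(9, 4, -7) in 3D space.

d = √[(x₂-x₁)² + (y₂-y₁)² + (z₂-z₁)²]
  = √[2² + 9² + (-11)²]
  = √[4 + 81 + 121]
  = √206
  ≈ 14.35

14.35


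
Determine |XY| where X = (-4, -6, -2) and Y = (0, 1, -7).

d = √[(x₂-x₁)² + (y₂-y₁)² + (z₂-z₁)²]
  = √[4² + 7² + (-5)²]
  = √[16 + 49 + 25]
  = √90
  ≈ 9.487

9.487


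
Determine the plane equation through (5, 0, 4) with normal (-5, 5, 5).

The plane through P with normal n = (a, b, c) satisfies n·(r - P) = 0,
i.e. ax + by + cz = a·x₀ + b·y₀ + c·z₀.
d = (-5)·5 + 5·0 + 5·4
  = -25 + 0 + 20
  = -5
Equation: -5x + 5y + 5z = -5

-5x + 5y + 5z = -5


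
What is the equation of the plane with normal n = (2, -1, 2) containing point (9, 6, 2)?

The plane through P with normal n = (a, b, c) satisfies n·(r - P) = 0,
i.e. ax + by + cz = a·x₀ + b·y₀ + c·z₀.
d = 2·9 + (-1)·6 + 2·2
  = 18 - 6 + 4
  = 16
Equation: 2x - y + 2z = 16

2x - y + 2z = 16


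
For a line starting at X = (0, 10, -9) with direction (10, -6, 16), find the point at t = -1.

P(t) = X + t·d
  = (0 + 10·(-1), 10 + (-6)·(-1), -9 + 16·(-1))
  = (0 - 10, 10 + 6, -9 - 16)
  = (-10, 16, -25)

(-10, 16, -25)


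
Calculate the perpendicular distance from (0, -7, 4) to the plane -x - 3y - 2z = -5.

distance = |a·x₀ + b·y₀ + c·z₀ - d| / √(a² + b² + c²)
  = |(-1)·0 + (-3)·(-7) + (-2)·4 - (-5)| / √((-1)² + (-3)² + (-2)²)
  = |0 + 21 - 8 + 5| / √(1 + 9 + 4)
  = |18| / √14
  = 18 / 3.742
  ≈ 4.811

4.811


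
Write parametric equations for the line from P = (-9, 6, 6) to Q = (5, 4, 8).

Direction vector d = Q - P = (5 + 9, 4 - 6, 8 - 6) = (14, -2, 2)
Parametric form r = P + t·d:
x = -9 + 14t, y = 6 - 2t, z = 6 + 2t

x = -9 + 14t, y = 6 - 2t, z = 6 + 2t


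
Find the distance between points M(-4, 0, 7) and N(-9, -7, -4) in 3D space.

d = √[(x₂-x₁)² + (y₂-y₁)² + (z₂-z₁)²]
  = √[(-5)² + (-7)² + (-11)²]
  = √[25 + 49 + 121]
  = √195
  ≈ 13.96

13.96


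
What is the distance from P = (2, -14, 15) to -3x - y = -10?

distance = |a·x₀ + b·y₀ + c·z₀ - d| / √(a² + b² + c²)
  = |(-3)·2 + (-1)·(-14) + 0·15 - (-10)| / √((-3)² + (-1)² + 0²)
  = |-6 + 14 + 0 + 10| / √(9 + 1 + 0)
  = |18| / √10
  = 18 / 3.162
  ≈ 5.692

5.692


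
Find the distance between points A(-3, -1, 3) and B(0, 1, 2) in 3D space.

d = √[(x₂-x₁)² + (y₂-y₁)² + (z₂-z₁)²]
  = √[3² + 2² + (-1)²]
  = √[9 + 4 + 1]
  = √14
  ≈ 3.742

3.742


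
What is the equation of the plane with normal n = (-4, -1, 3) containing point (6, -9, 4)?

The plane through P with normal n = (a, b, c) satisfies n·(r - P) = 0,
i.e. ax + by + cz = a·x₀ + b·y₀ + c·z₀.
d = (-4)·6 + (-1)·(-9) + 3·4
  = -24 + 9 + 12
  = -3
Equation: -4x - y + 3z = -3

-4x - y + 3z = -3


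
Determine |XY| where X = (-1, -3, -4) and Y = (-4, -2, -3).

d = √[(x₂-x₁)² + (y₂-y₁)² + (z₂-z₁)²]
  = √[(-3)² + 1² + 1²]
  = √[9 + 1 + 1]
  = √11
  ≈ 3.317

3.317


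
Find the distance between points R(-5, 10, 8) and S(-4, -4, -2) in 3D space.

d = √[(x₂-x₁)² + (y₂-y₁)² + (z₂-z₁)²]
  = √[1² + (-14)² + (-10)²]
  = √[1 + 196 + 100]
  = √297
  ≈ 17.23

17.23


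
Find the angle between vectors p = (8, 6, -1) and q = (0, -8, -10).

p·q = 8·0 + 6·(-8) + (-1)·(-10) = 0 - 48 + 10 = -38
|p| = √(8² + 6² + (-1)²) = √101 ≈ 10.05
|q| = √(0² + (-8)² + (-10)²) = √164 ≈ 12.81
cos θ = (p·q)/(|p||q|) = -38/(10.05·12.81) ≈ -0.2953
θ = arccos(-0.2953) ≈ 107.2°

107.2°


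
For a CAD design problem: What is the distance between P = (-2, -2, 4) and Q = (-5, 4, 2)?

d = √[(x₂-x₁)² + (y₂-y₁)² + (z₂-z₁)²]
  = √[(-3)² + 6² + (-2)²]
  = √[9 + 36 + 4]
  = √49
  ≈ 7

7


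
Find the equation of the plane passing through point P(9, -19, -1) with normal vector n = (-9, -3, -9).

The plane through P with normal n = (a, b, c) satisfies n·(r - P) = 0,
i.e. ax + by + cz = a·x₀ + b·y₀ + c·z₀.
d = (-9)·9 + (-3)·(-19) + (-9)·(-1)
  = -81 + 57 + 9
  = -15
Equation: -9x - 3y - 9z = -15

-9x - 3y - 9z = -15


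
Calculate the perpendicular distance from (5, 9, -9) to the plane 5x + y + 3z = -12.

distance = |a·x₀ + b·y₀ + c·z₀ - d| / √(a² + b² + c²)
  = |5·5 + 1·9 + 3·(-9) - (-12)| / √(5² + 1² + 3²)
  = |25 + 9 - 27 + 12| / √(25 + 1 + 9)
  = |19| / √35
  = 19 / 5.916
  ≈ 3.212

3.212


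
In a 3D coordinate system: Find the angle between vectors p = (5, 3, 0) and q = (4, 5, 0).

p·q = 5·4 + 3·5 + 0·0 = 20 + 15 + 0 = 35
|p| = √(5² + 3² + 0²) = √34 ≈ 5.831
|q| = √(4² + 5² + 0²) = √41 ≈ 6.403
cos θ = (p·q)/(|p||q|) = 35/(5.831·6.403) ≈ 0.9374
θ = arccos(0.9374) ≈ 20.38°

20.38°


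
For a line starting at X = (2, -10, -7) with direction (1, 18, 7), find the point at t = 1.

P(t) = X + t·d
  = (2 + 1·1, -10 + 18·1, -7 + 7·1)
  = (2 + 1, -10 + 18, -7 + 7)
  = (3, 8, 0)

(3, 8, 0)


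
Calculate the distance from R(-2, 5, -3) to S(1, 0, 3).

d = √[(x₂-x₁)² + (y₂-y₁)² + (z₂-z₁)²]
  = √[3² + (-5)² + 6²]
  = √[9 + 25 + 36]
  = √70
  ≈ 8.367

8.367


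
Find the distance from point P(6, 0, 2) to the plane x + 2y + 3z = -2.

distance = |a·x₀ + b·y₀ + c·z₀ - d| / √(a² + b² + c²)
  = |1·6 + 2·0 + 3·2 - (-2)| / √(1² + 2² + 3²)
  = |6 + 0 + 6 + 2| / √(1 + 4 + 9)
  = |14| / √14
  = 14 / 3.742
  ≈ 3.742

3.742


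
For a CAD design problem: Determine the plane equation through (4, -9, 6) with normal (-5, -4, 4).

The plane through P with normal n = (a, b, c) satisfies n·(r - P) = 0,
i.e. ax + by + cz = a·x₀ + b·y₀ + c·z₀.
d = (-5)·4 + (-4)·(-9) + 4·6
  = -20 + 36 + 24
  = 40
Equation: -5x - 4y + 4z = 40

-5x - 4y + 4z = 40


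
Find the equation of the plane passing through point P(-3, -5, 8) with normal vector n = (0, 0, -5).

The plane through P with normal n = (a, b, c) satisfies n·(r - P) = 0,
i.e. ax + by + cz = a·x₀ + b·y₀ + c·z₀.
d = 0·(-3) + 0·(-5) + (-5)·8
  = 0 + 0 - 40
  = -40
Equation: -5z = -40

-5z = -40


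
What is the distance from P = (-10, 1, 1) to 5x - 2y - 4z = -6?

distance = |a·x₀ + b·y₀ + c·z₀ - d| / √(a² + b² + c²)
  = |5·(-10) + (-2)·1 + (-4)·1 - (-6)| / √(5² + (-2)² + (-4)²)
  = |-50 - 2 - 4 + 6| / √(25 + 4 + 16)
  = |-50| / √45
  = 50 / 6.708
  ≈ 7.454

7.454


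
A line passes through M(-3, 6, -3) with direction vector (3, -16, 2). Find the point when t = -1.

P(t) = M + t·d
  = (-3 + 3·(-1), 6 + (-16)·(-1), -3 + 2·(-1))
  = (-3 - 3, 6 + 16, -3 - 2)
  = (-6, 22, -5)

(-6, 22, -5)


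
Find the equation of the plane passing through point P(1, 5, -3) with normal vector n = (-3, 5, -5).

The plane through P with normal n = (a, b, c) satisfies n·(r - P) = 0,
i.e. ax + by + cz = a·x₀ + b·y₀ + c·z₀.
d = (-3)·1 + 5·5 + (-5)·(-3)
  = -3 + 25 + 15
  = 37
Equation: -3x + 5y - 5z = 37

-3x + 5y - 5z = 37


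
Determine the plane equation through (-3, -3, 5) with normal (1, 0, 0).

The plane through P with normal n = (a, b, c) satisfies n·(r - P) = 0,
i.e. ax + by + cz = a·x₀ + b·y₀ + c·z₀.
d = 1·(-3) + 0·(-3) + 0·5
  = -3 + 0 + 0
  = -3
Equation: x = -3

x = -3


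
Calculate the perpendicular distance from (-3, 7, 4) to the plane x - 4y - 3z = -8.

distance = |a·x₀ + b·y₀ + c·z₀ - d| / √(a² + b² + c²)
  = |1·(-3) + (-4)·7 + (-3)·4 - (-8)| / √(1² + (-4)² + (-3)²)
  = |-3 - 28 - 12 + 8| / √(1 + 16 + 9)
  = |-35| / √26
  = 35 / 5.099
  ≈ 6.864

6.864


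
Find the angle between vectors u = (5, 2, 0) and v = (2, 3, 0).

u·v = 5·2 + 2·3 + 0·0 = 10 + 6 + 0 = 16
|u| = √(5² + 2² + 0²) = √29 ≈ 5.385
|v| = √(2² + 3² + 0²) = √13 ≈ 3.606
cos θ = (u·v)/(|u||v|) = 16/(5.385·3.606) ≈ 0.824
θ = arccos(0.824) ≈ 34.51°

34.51°


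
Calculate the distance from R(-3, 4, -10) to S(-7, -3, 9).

d = √[(x₂-x₁)² + (y₂-y₁)² + (z₂-z₁)²]
  = √[(-4)² + (-7)² + 19²]
  = √[16 + 49 + 361]
  = √426
  ≈ 20.64

20.64


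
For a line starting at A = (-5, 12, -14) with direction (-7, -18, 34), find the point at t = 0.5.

P(t) = A + t·d
  = (-5 + (-7)·0.5, 12 + (-18)·0.5, -14 + 34·0.5)
  = (-5 - 3.5, 12 - 9, -14 + 17)
  = (-8.5, 3, 3)

(-8.5, 3, 3)


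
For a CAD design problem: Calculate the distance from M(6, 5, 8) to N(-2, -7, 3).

d = √[(x₂-x₁)² + (y₂-y₁)² + (z₂-z₁)²]
  = √[(-8)² + (-12)² + (-5)²]
  = √[64 + 144 + 25]
  = √233
  ≈ 15.26

15.26


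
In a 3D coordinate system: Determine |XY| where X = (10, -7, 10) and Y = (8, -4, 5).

d = √[(x₂-x₁)² + (y₂-y₁)² + (z₂-z₁)²]
  = √[(-2)² + 3² + (-5)²]
  = √[4 + 9 + 25]
  = √38
  ≈ 6.164

6.164


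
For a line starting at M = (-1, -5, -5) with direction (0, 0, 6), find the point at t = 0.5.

P(t) = M + t·d
  = (-1 + 0·0.5, -5 + 0·0.5, -5 + 6·0.5)
  = (-1 + 0, -5 + 0, -5 + 3)
  = (-1, -5, -2)

(-1, -5, -2)


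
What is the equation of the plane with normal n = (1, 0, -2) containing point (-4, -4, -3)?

The plane through P with normal n = (a, b, c) satisfies n·(r - P) = 0,
i.e. ax + by + cz = a·x₀ + b·y₀ + c·z₀.
d = 1·(-4) + 0·(-4) + (-2)·(-3)
  = -4 + 0 + 6
  = 2
Equation: x - 2z = 2

x - 2z = 2


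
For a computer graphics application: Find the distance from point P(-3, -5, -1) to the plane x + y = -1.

distance = |a·x₀ + b·y₀ + c·z₀ - d| / √(a² + b² + c²)
  = |1·(-3) + 1·(-5) + 0·(-1) - (-1)| / √(1² + 1² + 0²)
  = |-3 - 5 + 0 + 1| / √(1 + 1 + 0)
  = |-7| / √2
  = 7 / 1.414
  ≈ 4.95

4.95


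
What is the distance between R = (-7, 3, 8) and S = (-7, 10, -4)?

d = √[(x₂-x₁)² + (y₂-y₁)² + (z₂-z₁)²]
  = √[0² + 7² + (-12)²]
  = √[0 + 49 + 144]
  = √193
  ≈ 13.89

13.89


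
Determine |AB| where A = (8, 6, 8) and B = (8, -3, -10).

d = √[(x₂-x₁)² + (y₂-y₁)² + (z₂-z₁)²]
  = √[0² + (-9)² + (-18)²]
  = √[0 + 81 + 324]
  = √405
  ≈ 20.12

20.12


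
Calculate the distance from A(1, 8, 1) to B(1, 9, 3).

d = √[(x₂-x₁)² + (y₂-y₁)² + (z₂-z₁)²]
  = √[0² + 1² + 2²]
  = √[0 + 1 + 4]
  = √5
  ≈ 2.236

2.236


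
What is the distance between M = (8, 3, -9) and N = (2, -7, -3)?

d = √[(x₂-x₁)² + (y₂-y₁)² + (z₂-z₁)²]
  = √[(-6)² + (-10)² + 6²]
  = √[36 + 100 + 36]
  = √172
  ≈ 13.11

13.11


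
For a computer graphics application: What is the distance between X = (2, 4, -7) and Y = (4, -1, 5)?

d = √[(x₂-x₁)² + (y₂-y₁)² + (z₂-z₁)²]
  = √[2² + (-5)² + 12²]
  = √[4 + 25 + 144]
  = √173
  ≈ 13.15

13.15


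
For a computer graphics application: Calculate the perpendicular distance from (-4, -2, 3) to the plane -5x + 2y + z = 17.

distance = |a·x₀ + b·y₀ + c·z₀ - d| / √(a² + b² + c²)
  = |(-5)·(-4) + 2·(-2) + 1·3 - 17| / √((-5)² + 2² + 1²)
  = |20 - 4 + 3 - 17| / √(25 + 4 + 1)
  = |2| / √30
  = 2 / 5.477
  ≈ 0.3651

0.3651


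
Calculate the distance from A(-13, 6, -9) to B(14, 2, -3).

d = √[(x₂-x₁)² + (y₂-y₁)² + (z₂-z₁)²]
  = √[27² + (-4)² + 6²]
  = √[729 + 16 + 36]
  = √781
  ≈ 27.95

27.95


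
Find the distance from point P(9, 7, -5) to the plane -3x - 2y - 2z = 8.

distance = |a·x₀ + b·y₀ + c·z₀ - d| / √(a² + b² + c²)
  = |(-3)·9 + (-2)·7 + (-2)·(-5) - 8| / √((-3)² + (-2)² + (-2)²)
  = |-27 - 14 + 10 - 8| / √(9 + 4 + 4)
  = |-39| / √17
  = 39 / 4.123
  ≈ 9.459

9.459


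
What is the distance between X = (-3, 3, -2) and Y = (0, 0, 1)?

d = √[(x₂-x₁)² + (y₂-y₁)² + (z₂-z₁)²]
  = √[3² + (-3)² + 3²]
  = √[9 + 9 + 9]
  = √27
  ≈ 5.196

5.196


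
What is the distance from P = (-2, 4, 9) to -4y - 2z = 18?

distance = |a·x₀ + b·y₀ + c·z₀ - d| / √(a² + b² + c²)
  = |0·(-2) + (-4)·4 + (-2)·9 - 18| / √(0² + (-4)² + (-2)²)
  = |0 - 16 - 18 - 18| / √(0 + 16 + 4)
  = |-52| / √20
  = 52 / 4.472
  ≈ 11.63

11.63


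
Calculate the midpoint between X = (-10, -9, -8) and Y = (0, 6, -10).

M = ((x₁+x₂)/2, (y₁+y₂)/2, (z₁+z₂)/2)
  = ((-10 + 0)/2, (-9 + 6)/2, (-8 - 10)/2)
  = (-10/2, -3/2, -18/2)
  = (-5, -1.5, -9)

(-5, -1.5, -9)


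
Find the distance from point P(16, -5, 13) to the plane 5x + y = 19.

distance = |a·x₀ + b·y₀ + c·z₀ - d| / √(a² + b² + c²)
  = |5·16 + 1·(-5) + 0·13 - 19| / √(5² + 1² + 0²)
  = |80 - 5 + 0 - 19| / √(25 + 1 + 0)
  = |56| / √26
  = 56 / 5.099
  ≈ 10.98

10.98


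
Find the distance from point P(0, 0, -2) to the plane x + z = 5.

distance = |a·x₀ + b·y₀ + c·z₀ - d| / √(a² + b² + c²)
  = |1·0 + 0·0 + 1·(-2) - 5| / √(1² + 0² + 1²)
  = |0 + 0 - 2 - 5| / √(1 + 0 + 1)
  = |-7| / √2
  = 7 / 1.414
  ≈ 4.95

4.95


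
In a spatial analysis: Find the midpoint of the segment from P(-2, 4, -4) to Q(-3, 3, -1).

M = ((x₁+x₂)/2, (y₁+y₂)/2, (z₁+z₂)/2)
  = ((-2 - 3)/2, (4 + 3)/2, (-4 - 1)/2)
  = (-5/2, 7/2, -5/2)
  = (-2.5, 3.5, -2.5)

(-2.5, 3.5, -2.5)


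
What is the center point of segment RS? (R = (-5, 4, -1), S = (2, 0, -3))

M = ((x₁+x₂)/2, (y₁+y₂)/2, (z₁+z₂)/2)
  = ((-5 + 2)/2, (4 + 0)/2, (-1 - 3)/2)
  = (-3/2, 4/2, -4/2)
  = (-1.5, 2, -2)

(-1.5, 2, -2)


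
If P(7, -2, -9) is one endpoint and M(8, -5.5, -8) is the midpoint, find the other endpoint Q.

Q = 2M - P
  = (2·8 - 7, 2·(-5.5) - (-2), 2·(-8) - (-9))
  = (16 - 7, -11 + 2, -16 + 9)
  = (9, -9, -7)

(9, -9, -7)


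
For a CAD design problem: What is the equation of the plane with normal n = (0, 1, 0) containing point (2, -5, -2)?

The plane through P with normal n = (a, b, c) satisfies n·(r - P) = 0,
i.e. ax + by + cz = a·x₀ + b·y₀ + c·z₀.
d = 0·2 + 1·(-5) + 0·(-2)
  = 0 - 5 + 0
  = -5
Equation: y = -5

y = -5


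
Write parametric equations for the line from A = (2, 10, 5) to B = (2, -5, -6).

Direction vector d = B - A = (2 - 2, -5 - 10, -6 - 5) = (0, -15, -11)
Parametric form r = A + t·d:
x = 2, y = 10 - 15t, z = 5 - 11t

x = 2, y = 10 - 15t, z = 5 - 11t


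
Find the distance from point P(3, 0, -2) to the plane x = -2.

distance = |a·x₀ + b·y₀ + c·z₀ - d| / √(a² + b² + c²)
  = |1·3 + 0·0 + 0·(-2) - (-2)| / √(1² + 0² + 0²)
  = |3 + 0 + 0 + 2| / √(1 + 0 + 0)
  = |5| / √1
  = 5 / 1
  ≈ 5

5


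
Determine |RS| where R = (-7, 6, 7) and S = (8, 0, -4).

d = √[(x₂-x₁)² + (y₂-y₁)² + (z₂-z₁)²]
  = √[15² + (-6)² + (-11)²]
  = √[225 + 36 + 121]
  = √382
  ≈ 19.54

19.54


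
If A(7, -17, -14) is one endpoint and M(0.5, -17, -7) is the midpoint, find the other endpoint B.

B = 2M - A
  = (2·0.5 - 7, 2·(-17) - (-17), 2·(-7) - (-14))
  = (1 - 7, -34 + 17, -14 + 14)
  = (-6, -17, 0)

(-6, -17, 0)


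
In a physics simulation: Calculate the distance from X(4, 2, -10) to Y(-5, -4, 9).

d = √[(x₂-x₁)² + (y₂-y₁)² + (z₂-z₁)²]
  = √[(-9)² + (-6)² + 19²]
  = √[81 + 36 + 361]
  = √478
  ≈ 21.86

21.86


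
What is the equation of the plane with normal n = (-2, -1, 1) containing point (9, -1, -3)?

The plane through P with normal n = (a, b, c) satisfies n·(r - P) = 0,
i.e. ax + by + cz = a·x₀ + b·y₀ + c·z₀.
d = (-2)·9 + (-1)·(-1) + 1·(-3)
  = -18 + 1 - 3
  = -20
Equation: -2x - y + z = -20

-2x - y + z = -20


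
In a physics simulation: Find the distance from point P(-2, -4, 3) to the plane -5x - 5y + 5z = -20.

distance = |a·x₀ + b·y₀ + c·z₀ - d| / √(a² + b² + c²)
  = |(-5)·(-2) + (-5)·(-4) + 5·3 - (-20)| / √((-5)² + (-5)² + 5²)
  = |10 + 20 + 15 + 20| / √(25 + 25 + 25)
  = |65| / √75
  = 65 / 8.66
  ≈ 7.506

7.506


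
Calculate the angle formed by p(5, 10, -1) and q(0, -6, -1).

p·q = 5·0 + 10·(-6) + (-1)·(-1) = 0 - 60 + 1 = -59
|p| = √(5² + 10² + (-1)²) = √126 ≈ 11.22
|q| = √(0² + (-6)² + (-1)²) = √37 ≈ 6.083
cos θ = (p·q)/(|p||q|) = -59/(11.22·6.083) ≈ -0.8641
θ = arccos(-0.8641) ≈ 149.8°

149.8°


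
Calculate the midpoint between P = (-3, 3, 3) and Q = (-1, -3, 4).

M = ((x₁+x₂)/2, (y₁+y₂)/2, (z₁+z₂)/2)
  = ((-3 - 1)/2, (3 - 3)/2, (3 + 4)/2)
  = (-4/2, 0/2, 7/2)
  = (-2, 0, 3.5)

(-2, 0, 3.5)


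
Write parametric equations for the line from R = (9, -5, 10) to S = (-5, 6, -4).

Direction vector d = S - R = (-5 - 9, 6 + 5, -4 - 10) = (-14, 11, -14)
Parametric form r = R + t·d:
x = 9 - 14t, y = -5 + 11t, z = 10 - 14t

x = 9 - 14t, y = -5 + 11t, z = 10 - 14t


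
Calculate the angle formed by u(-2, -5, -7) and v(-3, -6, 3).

u·v = (-2)·(-3) + (-5)·(-6) + (-7)·3 = 6 + 30 - 21 = 15
|u| = √((-2)² + (-5)² + (-7)²) = √78 ≈ 8.832
|v| = √((-3)² + (-6)² + 3²) = √54 ≈ 7.348
cos θ = (u·v)/(|u||v|) = 15/(8.832·7.348) ≈ 0.2311
θ = arccos(0.2311) ≈ 76.64°

76.64°


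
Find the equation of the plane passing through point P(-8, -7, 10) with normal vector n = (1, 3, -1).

The plane through P with normal n = (a, b, c) satisfies n·(r - P) = 0,
i.e. ax + by + cz = a·x₀ + b·y₀ + c·z₀.
d = 1·(-8) + 3·(-7) + (-1)·10
  = -8 - 21 - 10
  = -39
Equation: x + 3y - z = -39

x + 3y - z = -39


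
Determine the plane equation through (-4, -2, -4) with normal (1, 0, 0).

The plane through P with normal n = (a, b, c) satisfies n·(r - P) = 0,
i.e. ax + by + cz = a·x₀ + b·y₀ + c·z₀.
d = 1·(-4) + 0·(-2) + 0·(-4)
  = -4 + 0 + 0
  = -4
Equation: x = -4

x = -4


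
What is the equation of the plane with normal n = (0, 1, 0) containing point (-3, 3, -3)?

The plane through P with normal n = (a, b, c) satisfies n·(r - P) = 0,
i.e. ax + by + cz = a·x₀ + b·y₀ + c·z₀.
d = 0·(-3) + 1·3 + 0·(-3)
  = 0 + 3 + 0
  = 3
Equation: y = 3

y = 3


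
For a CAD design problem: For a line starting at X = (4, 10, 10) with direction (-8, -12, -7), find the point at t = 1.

P(t) = X + t·d
  = (4 + (-8)·1, 10 + (-12)·1, 10 + (-7)·1)
  = (4 - 8, 10 - 12, 10 - 7)
  = (-4, -2, 3)

(-4, -2, 3)


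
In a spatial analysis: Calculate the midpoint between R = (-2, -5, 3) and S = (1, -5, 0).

M = ((x₁+x₂)/2, (y₁+y₂)/2, (z₁+z₂)/2)
  = ((-2 + 1)/2, (-5 - 5)/2, (3 + 0)/2)
  = (-1/2, -10/2, 3/2)
  = (-0.5, -5, 1.5)

(-0.5, -5, 1.5)


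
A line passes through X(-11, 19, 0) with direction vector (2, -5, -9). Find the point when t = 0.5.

P(t) = X + t·d
  = (-11 + 2·0.5, 19 + (-5)·0.5, 0 + (-9)·0.5)
  = (-11 + 1, 19 - 2.5, 0 - 4.5)
  = (-10, 16.5, -4.5)

(-10, 16.5, -4.5)


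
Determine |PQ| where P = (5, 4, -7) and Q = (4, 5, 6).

d = √[(x₂-x₁)² + (y₂-y₁)² + (z₂-z₁)²]
  = √[(-1)² + 1² + 13²]
  = √[1 + 1 + 169]
  = √171
  ≈ 13.08

13.08


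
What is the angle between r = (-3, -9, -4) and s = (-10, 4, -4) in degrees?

r·s = (-3)·(-10) + (-9)·4 + (-4)·(-4) = 30 - 36 + 16 = 10
|r| = √((-3)² + (-9)² + (-4)²) = √106 ≈ 10.3
|s| = √((-10)² + 4² + (-4)²) = √132 ≈ 11.49
cos θ = (r·s)/(|r||s|) = 10/(10.3·11.49) ≈ 0.08454
θ = arccos(0.08454) ≈ 85.15°

85.15°


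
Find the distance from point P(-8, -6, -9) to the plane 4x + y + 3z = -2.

distance = |a·x₀ + b·y₀ + c·z₀ - d| / √(a² + b² + c²)
  = |4·(-8) + 1·(-6) + 3·(-9) - (-2)| / √(4² + 1² + 3²)
  = |-32 - 6 - 27 + 2| / √(16 + 1 + 9)
  = |-63| / √26
  = 63 / 5.099
  ≈ 12.36

12.36


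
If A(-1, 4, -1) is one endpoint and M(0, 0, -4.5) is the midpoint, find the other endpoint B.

B = 2M - A
  = (2·0 - (-1), 2·0 - 4, 2·(-4.5) - (-1))
  = (0 + 1, 0 - 4, -9 + 1)
  = (1, -4, -8)

(1, -4, -8)


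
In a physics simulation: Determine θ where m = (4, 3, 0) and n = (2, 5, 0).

m·n = 4·2 + 3·5 + 0·0 = 8 + 15 + 0 = 23
|m| = √(4² + 3² + 0²) = √25 ≈ 5
|n| = √(2² + 5² + 0²) = √29 ≈ 5.385
cos θ = (m·n)/(|m||n|) = 23/(5·5.385) ≈ 0.8542
θ = arccos(0.8542) ≈ 31.33°

31.33°


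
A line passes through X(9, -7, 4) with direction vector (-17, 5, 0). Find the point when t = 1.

P(t) = X + t·d
  = (9 + (-17)·1, -7 + 5·1, 4 + 0·1)
  = (9 - 17, -7 + 5, 4 + 0)
  = (-8, -2, 4)

(-8, -2, 4)


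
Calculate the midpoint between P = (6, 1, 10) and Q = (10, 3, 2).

M = ((x₁+x₂)/2, (y₁+y₂)/2, (z₁+z₂)/2)
  = ((6 + 10)/2, (1 + 3)/2, (10 + 2)/2)
  = (16/2, 4/2, 12/2)
  = (8, 2, 6)

(8, 2, 6)


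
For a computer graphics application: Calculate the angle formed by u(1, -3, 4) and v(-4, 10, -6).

u·v = 1·(-4) + (-3)·10 + 4·(-6) = -4 - 30 - 24 = -58
|u| = √(1² + (-3)² + 4²) = √26 ≈ 5.099
|v| = √((-4)² + 10² + (-6)²) = √152 ≈ 12.33
cos θ = (u·v)/(|u||v|) = -58/(5.099·12.33) ≈ -0.9226
θ = arccos(-0.9226) ≈ 157.3°

157.3°


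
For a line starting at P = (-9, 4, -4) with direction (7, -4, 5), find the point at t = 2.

P(t) = P + t·d
  = (-9 + 7·2, 4 + (-4)·2, -4 + 5·2)
  = (-9 + 14, 4 - 8, -4 + 10)
  = (5, -4, 6)

(5, -4, 6)


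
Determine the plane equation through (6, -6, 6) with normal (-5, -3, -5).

The plane through P with normal n = (a, b, c) satisfies n·(r - P) = 0,
i.e. ax + by + cz = a·x₀ + b·y₀ + c·z₀.
d = (-5)·6 + (-3)·(-6) + (-5)·6
  = -30 + 18 - 30
  = -42
Equation: -5x - 3y - 5z = -42

-5x - 3y - 5z = -42


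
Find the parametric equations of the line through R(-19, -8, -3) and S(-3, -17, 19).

Direction vector d = S - R = (-3 + 19, -17 + 8, 19 + 3) = (16, -9, 22)
Parametric form r = R + t·d:
x = -19 + 16t, y = -8 - 9t, z = -3 + 22t

x = -19 + 16t, y = -8 - 9t, z = -3 + 22t


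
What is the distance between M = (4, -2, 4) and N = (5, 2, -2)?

d = √[(x₂-x₁)² + (y₂-y₁)² + (z₂-z₁)²]
  = √[1² + 4² + (-6)²]
  = √[1 + 16 + 36]
  = √53
  ≈ 7.28

7.28


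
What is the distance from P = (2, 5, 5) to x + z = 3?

distance = |a·x₀ + b·y₀ + c·z₀ - d| / √(a² + b² + c²)
  = |1·2 + 0·5 + 1·5 - 3| / √(1² + 0² + 1²)
  = |2 + 0 + 5 - 3| / √(1 + 0 + 1)
  = |4| / √2
  = 4 / 1.414
  ≈ 2.828

2.828


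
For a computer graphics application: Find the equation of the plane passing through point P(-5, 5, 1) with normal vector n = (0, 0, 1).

The plane through P with normal n = (a, b, c) satisfies n·(r - P) = 0,
i.e. ax + by + cz = a·x₀ + b·y₀ + c·z₀.
d = 0·(-5) + 0·5 + 1·1
  = 0 + 0 + 1
  = 1
Equation: z = 1

z = 1


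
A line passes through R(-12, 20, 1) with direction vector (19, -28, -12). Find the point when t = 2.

P(t) = R + t·d
  = (-12 + 19·2, 20 + (-28)·2, 1 + (-12)·2)
  = (-12 + 38, 20 - 56, 1 - 24)
  = (26, -36, -23)

(26, -36, -23)


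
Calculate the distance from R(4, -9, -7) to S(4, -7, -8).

d = √[(x₂-x₁)² + (y₂-y₁)² + (z₂-z₁)²]
  = √[0² + 2² + (-1)²]
  = √[0 + 4 + 1]
  = √5
  ≈ 2.236

2.236


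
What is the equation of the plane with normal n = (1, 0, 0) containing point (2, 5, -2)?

The plane through P with normal n = (a, b, c) satisfies n·(r - P) = 0,
i.e. ax + by + cz = a·x₀ + b·y₀ + c·z₀.
d = 1·2 + 0·5 + 0·(-2)
  = 2 + 0 + 0
  = 2
Equation: x = 2

x = 2


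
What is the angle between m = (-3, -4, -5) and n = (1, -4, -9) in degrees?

m·n = (-3)·1 + (-4)·(-4) + (-5)·(-9) = -3 + 16 + 45 = 58
|m| = √((-3)² + (-4)² + (-5)²) = √50 ≈ 7.071
|n| = √(1² + (-4)² + (-9)²) = √98 ≈ 9.899
cos θ = (m·n)/(|m||n|) = 58/(7.071·9.899) ≈ 0.8286
θ = arccos(0.8286) ≈ 34.05°

34.05°


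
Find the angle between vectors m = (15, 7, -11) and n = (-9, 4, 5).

m·n = 15·(-9) + 7·4 + (-11)·5 = -135 + 28 - 55 = -162
|m| = √(15² + 7² + (-11)²) = √395 ≈ 19.87
|n| = √((-9)² + 4² + 5²) = √122 ≈ 11.05
cos θ = (m·n)/(|m||n|) = -162/(19.87·11.05) ≈ -0.738
θ = arccos(-0.738) ≈ 137.6°

137.6°


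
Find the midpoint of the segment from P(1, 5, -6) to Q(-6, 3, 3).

M = ((x₁+x₂)/2, (y₁+y₂)/2, (z₁+z₂)/2)
  = ((1 - 6)/2, (5 + 3)/2, (-6 + 3)/2)
  = (-5/2, 8/2, -3/2)
  = (-2.5, 4, -1.5)

(-2.5, 4, -1.5)


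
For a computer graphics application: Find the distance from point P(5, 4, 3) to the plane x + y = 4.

distance = |a·x₀ + b·y₀ + c·z₀ - d| / √(a² + b² + c²)
  = |1·5 + 1·4 + 0·3 - 4| / √(1² + 1² + 0²)
  = |5 + 4 + 0 - 4| / √(1 + 1 + 0)
  = |5| / √2
  = 5 / 1.414
  ≈ 3.536

3.536


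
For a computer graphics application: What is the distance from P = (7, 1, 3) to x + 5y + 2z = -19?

distance = |a·x₀ + b·y₀ + c·z₀ - d| / √(a² + b² + c²)
  = |1·7 + 5·1 + 2·3 - (-19)| / √(1² + 5² + 2²)
  = |7 + 5 + 6 + 19| / √(1 + 25 + 4)
  = |37| / √30
  = 37 / 5.477
  ≈ 6.755

6.755


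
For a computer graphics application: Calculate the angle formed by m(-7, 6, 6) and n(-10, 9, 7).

m·n = (-7)·(-10) + 6·9 + 6·7 = 70 + 54 + 42 = 166
|m| = √((-7)² + 6² + 6²) = √121 ≈ 11
|n| = √((-10)² + 9² + 7²) = √230 ≈ 15.17
cos θ = (m·n)/(|m||n|) = 166/(11·15.17) ≈ 0.9951
θ = arccos(0.9951) ≈ 5.695°

5.695°


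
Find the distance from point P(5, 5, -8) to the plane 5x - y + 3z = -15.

distance = |a·x₀ + b·y₀ + c·z₀ - d| / √(a² + b² + c²)
  = |5·5 + (-1)·5 + 3·(-8) - (-15)| / √(5² + (-1)² + 3²)
  = |25 - 5 - 24 + 15| / √(25 + 1 + 9)
  = |11| / √35
  = 11 / 5.916
  ≈ 1.859

1.859
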